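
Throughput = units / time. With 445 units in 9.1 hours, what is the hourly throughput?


Throughput = units / time
= 445 / 9.1
= 48.9 units/hour


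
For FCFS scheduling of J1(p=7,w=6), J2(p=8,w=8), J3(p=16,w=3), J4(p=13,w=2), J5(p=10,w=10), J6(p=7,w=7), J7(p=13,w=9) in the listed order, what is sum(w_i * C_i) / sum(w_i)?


Completion times:
  J1: C=7, w×C=6×7=42
  J2: C=15, w×C=8×15=120
  J3: C=31, w×C=3×31=93
  J4: C=44, w×C=2×44=88
  J5: C=54, w×C=10×54=540
  J6: C=61, w×C=7×61=427
  J7: C=74, w×C=9×74=666
Sum w×C = 1976
Sum w = 45
Weighted avg = 1976/45
= 43.91


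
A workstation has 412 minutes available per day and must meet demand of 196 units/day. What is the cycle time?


Cycle time = available time / demand
= 412 / 196
= 2.10 min/unit


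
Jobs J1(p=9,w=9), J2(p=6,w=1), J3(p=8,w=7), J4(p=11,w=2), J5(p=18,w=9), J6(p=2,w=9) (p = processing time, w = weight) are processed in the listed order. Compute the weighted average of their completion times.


Completion times:
  J1: C=9, w×C=9×9=81
  J2: C=15, w×C=1×15=15
  J3: C=23, w×C=7×23=161
  J4: C=34, w×C=2×34=68
  J5: C=52, w×C=9×52=468
  J6: C=54, w×C=9×54=486
Sum w×C = 1279
Sum w = 37
Weighted avg = 1279/37
= 34.57


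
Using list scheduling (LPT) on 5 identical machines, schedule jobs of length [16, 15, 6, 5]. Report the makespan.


Jobs (LPT sorted): [16, 15, 6, 5]
Machines: 5
  J=16 → Machine 1 (load: 0+16=16)
  J=15 → Machine 2 (load: 0+15=15)
  J=6 → Machine 3 (load: 0+6=6)
  J=5 → Machine 4 (load: 0+5=5)
Machine loads: [16, 15, 6, 5, 0]
Makespan = max = 16 time units


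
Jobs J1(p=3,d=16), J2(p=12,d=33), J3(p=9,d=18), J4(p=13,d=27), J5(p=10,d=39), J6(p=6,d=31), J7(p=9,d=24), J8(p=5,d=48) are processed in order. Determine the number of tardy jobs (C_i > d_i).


Completion vs due date:
  J1: C=3, d=16 → on time
  J2: C=15, d=33 → on time
  J3: C=24, d=18 → TARDY
  J4: C=37, d=27 → TARDY
  J5: C=47, d=39 → TARDY
  J6: C=53, d=31 → TARDY
  J7: C=62, d=24 → TARDY
  J8: C=67, d=48 → TARDY
Tardy jobs: J3, J4, J5, J6, J7, J8
Count = 6


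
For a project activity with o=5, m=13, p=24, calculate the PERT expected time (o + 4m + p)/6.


te = (o + 4m + p) / 6
= (5 + 4×13 + 24) / 6
= (5 + 52 + 24) / 6
= 81 / 6
= 13.50


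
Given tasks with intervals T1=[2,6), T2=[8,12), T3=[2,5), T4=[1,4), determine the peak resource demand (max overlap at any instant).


Check each time point for overlaps:
  t=2: 3 tasks active (T1, T3, T4)
Max concurrent = 3


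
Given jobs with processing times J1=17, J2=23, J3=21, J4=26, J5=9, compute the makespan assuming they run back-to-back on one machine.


Sequential makespan: sum all processing times
= 17 + 23 + 21 + 26 + 9
= 96 time units


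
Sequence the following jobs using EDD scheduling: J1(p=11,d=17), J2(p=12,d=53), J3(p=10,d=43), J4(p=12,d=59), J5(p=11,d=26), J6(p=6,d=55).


EDD: sort by earliest due date
  J1: d=17, p=11
  J5: d=26, p=11
  J3: d=43, p=10
  J2: d=53, p=12
  J6: d=55, p=6
  J4: d=59, p=12
Order: J1 → J5 → J3 → J2 → J6 → J4


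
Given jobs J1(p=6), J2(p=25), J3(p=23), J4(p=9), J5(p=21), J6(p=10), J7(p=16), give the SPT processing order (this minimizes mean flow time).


SPT: sort by shortest processing time
  J1: p=6
  J4: p=9
  J6: p=10
  J7: p=16
  J5: p=21
  J3: p=23
  J2: p=25
Order: J1 → J4 → J6 → J7 → J5 → J3 → J2


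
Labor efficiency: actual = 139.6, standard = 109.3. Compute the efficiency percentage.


Efficiency = (actual / standard) × 100
= (139.6 / 109.3) × 100
= 127.7%


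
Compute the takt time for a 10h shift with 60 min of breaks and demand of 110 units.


Available = 10×60 - 60 = 540 min
Takt time = 540 / 110
= 4.91 min/unit


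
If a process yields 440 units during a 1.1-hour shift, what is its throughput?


Throughput = units / time
= 440 / 1.1
= 400.0 units/hour


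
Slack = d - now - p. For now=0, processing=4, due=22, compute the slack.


Slack = due - current_time - processing
= 22 - 0 - 4
= 18


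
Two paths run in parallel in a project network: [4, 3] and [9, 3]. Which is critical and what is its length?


Path A: 4 + 3 = 7
Path B: 9 + 3 = 12
Critical path = longest = max(7, 12)
= 12 (Path B)


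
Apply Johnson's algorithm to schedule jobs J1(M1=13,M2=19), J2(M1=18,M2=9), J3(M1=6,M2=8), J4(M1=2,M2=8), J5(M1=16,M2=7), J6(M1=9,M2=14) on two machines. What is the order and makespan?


Johnson's rule:
Group 1 (M1≤M2, sort by M1): ['J4', 'J3', 'J6', 'J1']
Group 2 (M1>M2, sort desc M2): ['J2', 'J5']
Sequence: J4 → J3 → J6 → J1 → J2 → J5
Makespan calculation:
  J4: M1 done=2, M2 done=10
  J3: M1 done=8, M2 done=18
  J6: M1 done=17, M2 done=32
  J1: M1 done=30, M2 done=51
  J2: M1 done=48, M2 done=60
  J5: M1 done=64, M2 done=71
= Sequence: J4 → J3 → J6 → J1 → J2 → J5, Makespan: 71


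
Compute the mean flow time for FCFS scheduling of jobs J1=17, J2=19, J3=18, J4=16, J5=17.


Completion times:
  J1: completes at 17
  J2: completes at 36
  J3: completes at 54
  J4: completes at 70
  J5: completes at 87
Sum = 264
Average = 264/5
= 52.80


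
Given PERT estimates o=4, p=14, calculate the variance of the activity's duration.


σ² = ((p - o) / 6)² = (p - o)² / 36
= (14 - 4)² / 36
= 10² / 36
= 100 / 36
= 2.7778


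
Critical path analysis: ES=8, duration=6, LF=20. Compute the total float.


EF = ES + duration = 8 + 6 = 14
LS = LF - duration = 20 - 6 = 14
Total Float = LF - EF = 20 - 14
(or LS - ES = 14 - 8)
= 6


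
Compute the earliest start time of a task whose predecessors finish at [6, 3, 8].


ES = max of all predecessor completion times
Predecessors: [6, 3, 8]
ES = max(6, 3, 8)
= 8


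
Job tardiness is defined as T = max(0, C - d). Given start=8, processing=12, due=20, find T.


Completion = start + processing = 8 + 12 = 20
Tardiness = max(0, C - d) = max(0, 20 - 20)
= max(0, 0)
= 0


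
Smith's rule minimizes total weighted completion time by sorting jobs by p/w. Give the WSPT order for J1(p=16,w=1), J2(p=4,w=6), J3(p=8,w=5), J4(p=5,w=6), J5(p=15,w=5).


WSPT (Smith's rule): sort by p/w ascending
  J2: p/w = 4/6 = 0.667
  J4: p/w = 5/6 = 0.833
  J3: p/w = 8/5 = 1.600
  J5: p/w = 15/5 = 3.000
  J1: p/w = 16/1 = 16.000
Order: J2 → J4 → J3 → J5 → J1


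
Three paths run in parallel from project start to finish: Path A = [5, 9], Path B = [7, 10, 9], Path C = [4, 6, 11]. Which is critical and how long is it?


Path A: 5 + 9 = 14
Path B: 7 + 10 + 9 = 26
Path C: 4 + 6 + 11 = 21
Critical path = longest = max(14, 26, 21)
= 26 (Path B)


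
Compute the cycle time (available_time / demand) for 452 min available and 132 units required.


Cycle time = available time / demand
= 452 / 132
= 3.42 min/unit


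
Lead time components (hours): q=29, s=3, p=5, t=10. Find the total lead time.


Lead time = queue + setup + processing + transit
= 29 + 3 + 5 + 10
= 47 hours


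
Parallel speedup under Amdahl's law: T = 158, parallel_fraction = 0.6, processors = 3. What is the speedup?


Amdahl's law: T_p = T × ((1-p) + p/N)
= 158 × ((1-0.6) + 0.6/3)
= 158 × (0.40 + 0.2000)
= 158 × 0.6000
= 94.80
Speedup = 158/94.80
= 1.67×


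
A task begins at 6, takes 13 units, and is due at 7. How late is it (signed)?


Completion = 6 + 13 = 19
Lateness = C - d = 19 - 7
= 12


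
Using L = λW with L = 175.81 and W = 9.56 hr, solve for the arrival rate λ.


Little's law: L = λW → λ = L / W
= 175.81 / 9.56
= 18.39 per hour


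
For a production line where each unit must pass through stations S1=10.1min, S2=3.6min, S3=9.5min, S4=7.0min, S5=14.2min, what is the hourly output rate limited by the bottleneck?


Bottleneck = longest station time
Station times: [10.1, 3.6, 9.5, 7.0, 14.2]
Max = 14.2 min
Rate = 60 / 14.2
= 4.23 units/hour (bottleneck: 14.2min)


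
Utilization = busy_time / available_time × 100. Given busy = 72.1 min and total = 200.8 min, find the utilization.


Utilization = busy / total × 100
= 72.1 / 200.8 × 100
= 35.9%


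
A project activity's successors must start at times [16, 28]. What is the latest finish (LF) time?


LF = min of all successor start times
Successors start at: [16, 28]
LF = min(16, 28)
= 16


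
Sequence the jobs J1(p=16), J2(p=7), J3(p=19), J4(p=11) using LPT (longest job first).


LPT: sort by longest processing time first
  J3: p=19
  J1: p=16
  J4: p=11
  J2: p=7
Order: J3 → J1 → J4 → J2


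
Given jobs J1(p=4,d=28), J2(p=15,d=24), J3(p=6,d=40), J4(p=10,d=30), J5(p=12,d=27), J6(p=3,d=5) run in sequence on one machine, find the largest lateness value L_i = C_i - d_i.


Lateness per job (L = C - d):
  J1: C=4, d=28, L=-24
  J2: C=19, d=24, L=-5
  J3: C=25, d=40, L=-15
  J4: C=35, d=30, L=5
  J5: C=47, d=27, L=20
  J6: C=50, d=5, L=45
Lmax = max(-24, -5, -15, 5, 20, 45)
= 45


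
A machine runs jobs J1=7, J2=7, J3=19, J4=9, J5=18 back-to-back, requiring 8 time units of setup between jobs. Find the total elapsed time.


Makespan = Σ processing + (n-1) × setup
= (7 + 7 + 19 + 9 + 18) + (5-1)×8
= 60 + 32
= 92 time units


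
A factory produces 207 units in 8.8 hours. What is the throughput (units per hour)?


Throughput = units / time
= 207 / 8.8
= 23.5 units/hour


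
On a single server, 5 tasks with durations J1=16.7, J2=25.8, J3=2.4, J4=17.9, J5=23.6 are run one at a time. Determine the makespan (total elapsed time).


Sequential makespan: sum all processing times
= 16.7 + 25.8 + 2.4 + 17.9 + 23.6
= 86.4 time units


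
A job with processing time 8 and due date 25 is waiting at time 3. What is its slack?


Slack = due - current_time - processing
= 25 - 3 - 8
= 14


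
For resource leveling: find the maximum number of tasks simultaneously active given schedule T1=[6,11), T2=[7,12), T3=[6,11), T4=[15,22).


Check each time point for overlaps:
  t=7: 3 tasks active (T1, T2, T3)
Max concurrent = 3


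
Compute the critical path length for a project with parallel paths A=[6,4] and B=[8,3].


Path A: 6 + 4 = 10
Path B: 8 + 3 = 11
Critical path = longest = max(10, 11)
= 11 (Path B)


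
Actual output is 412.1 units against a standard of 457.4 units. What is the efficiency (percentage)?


Efficiency = (actual / standard) × 100
= (412.1 / 457.4) × 100
= 90.1%


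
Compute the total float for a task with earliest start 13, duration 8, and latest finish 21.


EF = ES + duration = 13 + 8 = 21
LS = LF - duration = 21 - 8 = 13
Total Float = LF - EF = 21 - 21
(or LS - ES = 13 - 13)
= 0


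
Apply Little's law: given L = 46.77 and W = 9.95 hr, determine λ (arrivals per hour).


Little's law: L = λW → λ = L / W
= 46.77 / 9.95
= 4.70 per hour


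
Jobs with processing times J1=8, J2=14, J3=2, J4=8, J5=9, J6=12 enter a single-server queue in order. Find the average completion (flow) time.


Completion times:
  J1: completes at 8
  J2: completes at 22
  J3: completes at 24
  J4: completes at 32
  J5: completes at 41
  J6: completes at 53
Sum = 180
Average = 180/6
= 30.00


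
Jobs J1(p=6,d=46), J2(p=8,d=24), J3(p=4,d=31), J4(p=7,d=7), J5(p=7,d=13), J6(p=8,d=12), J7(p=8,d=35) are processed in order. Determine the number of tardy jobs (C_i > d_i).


Completion vs due date:
  J1: C=6, d=46 → on time
  J2: C=14, d=24 → on time
  J3: C=18, d=31 → on time
  J4: C=25, d=7 → TARDY
  J5: C=32, d=13 → TARDY
  J6: C=40, d=12 → TARDY
  J7: C=48, d=35 → TARDY
Tardy jobs: J4, J5, J6, J7
Count = 4


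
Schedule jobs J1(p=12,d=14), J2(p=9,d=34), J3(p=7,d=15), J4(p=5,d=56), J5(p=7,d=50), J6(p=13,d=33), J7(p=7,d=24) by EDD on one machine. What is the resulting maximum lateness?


EDD order: J1 → J3 → J7 → J6 → J2 → J5 → J4
Completion and lateness:
  J1: C=12, d=14, L=12-14=-2
  J3: C=19, d=15, L=19-15=4
  J7: C=26, d=24, L=26-24=2
  J6: C=39, d=33, L=39-33=6
  J2: C=48, d=34, L=48-34=14
  J5: C=55, d=50, L=55-50=5
  J4: C=60, d=56, L=60-56=4
Lmax = max(-2, 4, 2, 6, 14, 5, 4)
= 14


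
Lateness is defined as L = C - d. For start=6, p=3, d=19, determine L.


Completion = 6 + 3 = 9
Lateness = C - d = 9 - 19
= -10


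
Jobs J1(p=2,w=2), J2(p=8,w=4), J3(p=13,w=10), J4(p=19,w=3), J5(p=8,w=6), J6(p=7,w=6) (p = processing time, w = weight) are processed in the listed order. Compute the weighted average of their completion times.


Completion times:
  J1: C=2, w×C=2×2=4
  J2: C=10, w×C=4×10=40
  J3: C=23, w×C=10×23=230
  J4: C=42, w×C=3×42=126
  J5: C=50, w×C=6×50=300
  J6: C=57, w×C=6×57=342
Sum w×C = 1042
Sum w = 31
Weighted avg = 1042/31
= 33.61


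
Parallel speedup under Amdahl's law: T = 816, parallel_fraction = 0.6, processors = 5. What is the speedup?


Amdahl's law: T_p = T × ((1-p) + p/N)
= 816 × ((1-0.6) + 0.6/5)
= 816 × (0.40 + 0.1200)
= 816 × 0.5200
= 424.32
Speedup = 816/424.32
= 1.92×


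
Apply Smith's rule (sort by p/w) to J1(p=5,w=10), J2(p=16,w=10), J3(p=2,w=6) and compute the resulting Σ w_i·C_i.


WSPT order (by p/w): J3 → J1 → J2
  J3: C=2, w·C=6×2=12
  J1: C=7, w·C=10×7=70
  J2: C=23, w·C=10×23=230
Σ w·C = 312
= 312


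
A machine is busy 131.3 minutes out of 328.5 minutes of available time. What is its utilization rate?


Utilization = busy / total × 100
= 131.3 / 328.5 × 100
= 40.0%


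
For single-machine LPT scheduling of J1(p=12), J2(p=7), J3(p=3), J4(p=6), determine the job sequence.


LPT: sort by longest processing time first
  J1: p=12
  J2: p=7
  J4: p=6
  J3: p=3
Order: J1 → J2 → J4 → J3


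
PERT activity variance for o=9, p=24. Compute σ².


σ² = ((p - o) / 6)² = (p - o)² / 36
= (24 - 9)² / 36
= 15² / 36
= 225 / 36
= 6.2500


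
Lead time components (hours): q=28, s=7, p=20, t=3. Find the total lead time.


Lead time = queue + setup + processing + transit
= 28 + 7 + 20 + 3
= 58 hours


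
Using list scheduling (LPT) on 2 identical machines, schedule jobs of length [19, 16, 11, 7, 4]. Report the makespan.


Jobs (LPT sorted): [19, 16, 11, 7, 4]
Machines: 2
  J=19 → Machine 1 (load: 0+19=19)
  J=16 → Machine 2 (load: 0+16=16)
  J=11 → Machine 2 (load: 16+11=27)
  J=7 → Machine 1 (load: 19+7=26)
  J=4 → Machine 1 (load: 26+4=30)
Machine loads: [30, 27]
Makespan = max = 30 time units


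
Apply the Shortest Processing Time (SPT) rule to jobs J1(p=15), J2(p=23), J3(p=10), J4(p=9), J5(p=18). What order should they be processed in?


SPT: sort by shortest processing time
  J4: p=9
  J3: p=10
  J1: p=15
  J5: p=18
  J2: p=23
Order: J4 → J3 → J1 → J5 → J2


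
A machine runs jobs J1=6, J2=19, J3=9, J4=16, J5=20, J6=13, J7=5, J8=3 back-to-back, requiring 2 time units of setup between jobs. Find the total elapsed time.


Makespan = Σ processing + (n-1) × setup
= (6 + 19 + 9 + 16 + 20 + 13 + 5 + 3) + (8-1)×2
= 91 + 14
= 105 time units


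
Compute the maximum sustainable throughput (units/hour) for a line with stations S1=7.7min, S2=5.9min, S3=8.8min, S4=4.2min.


Bottleneck = longest station time
Station times: [7.7, 5.9, 8.8, 4.2]
Max = 8.8 min
Rate = 60 / 8.8
= 6.82 units/hour (bottleneck: 8.8min)


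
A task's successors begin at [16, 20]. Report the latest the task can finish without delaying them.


LF = min of all successor start times
Successors start at: [16, 20]
LF = min(16, 20)
= 16


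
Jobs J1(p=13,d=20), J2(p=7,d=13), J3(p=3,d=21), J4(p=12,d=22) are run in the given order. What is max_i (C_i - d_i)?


Lateness per job (L = C - d):
  J1: C=13, d=20, L=-7
  J2: C=20, d=13, L=7
  J3: C=23, d=21, L=2
  J4: C=35, d=22, L=13
Lmax = max(-7, 7, 2, 13)
= 13


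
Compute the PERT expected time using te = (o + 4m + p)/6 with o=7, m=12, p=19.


te = (o + 4m + p) / 6
= (7 + 4×12 + 19) / 6
= (7 + 48 + 19) / 6
= 74 / 6
= 12.33


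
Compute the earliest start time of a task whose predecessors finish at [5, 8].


ES = max of all predecessor completion times
Predecessors: [5, 8]
ES = max(5, 8)
= 8


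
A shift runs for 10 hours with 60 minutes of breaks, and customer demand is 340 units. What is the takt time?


Available = 10×60 - 60 = 540 min
Takt time = 540 / 340
= 1.59 min/unit


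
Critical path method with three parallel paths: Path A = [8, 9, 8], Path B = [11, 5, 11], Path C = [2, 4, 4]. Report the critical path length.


Path A: 8 + 9 + 8 = 25
Path B: 11 + 5 + 11 = 27
Path C: 2 + 4 + 4 = 10
Critical path = longest = max(25, 27, 10)
= 27 (Path B)


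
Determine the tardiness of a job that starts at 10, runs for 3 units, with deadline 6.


Completion = start + processing = 10 + 3 = 13
Tardiness = max(0, C - d) = max(0, 13 - 6)
= max(0, 7)
= 7


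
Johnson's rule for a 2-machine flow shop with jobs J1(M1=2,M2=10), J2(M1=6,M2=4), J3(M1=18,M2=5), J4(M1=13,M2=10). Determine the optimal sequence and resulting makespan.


Johnson's rule:
Group 1 (M1≤M2, sort by M1): ['J1']
Group 2 (M1>M2, sort desc M2): ['J4', 'J3', 'J2']
Sequence: J1 → J4 → J3 → J2
Makespan calculation:
  J1: M1 done=2, M2 done=12
  J4: M1 done=15, M2 done=25
  J3: M1 done=33, M2 done=38
  J2: M1 done=39, M2 done=43
= Sequence: J1 → J4 → J3 → J2, Makespan: 43


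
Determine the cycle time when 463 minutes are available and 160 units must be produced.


Cycle time = available time / demand
= 463 / 160
= 2.89 min/unit


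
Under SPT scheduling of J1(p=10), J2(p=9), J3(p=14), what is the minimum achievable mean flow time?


SPT order: J2 → J1 → J3
Completion times:
  J2: C=9
  J1: C=19
  J3: C=33
Sum = 61, n = 3
Mean flow = 61/3
= 20.33


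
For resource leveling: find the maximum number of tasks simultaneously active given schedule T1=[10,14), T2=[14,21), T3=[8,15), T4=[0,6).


Check each time point for overlaps:
  t=10: 2 tasks active (T1, T3)
Max concurrent = 2


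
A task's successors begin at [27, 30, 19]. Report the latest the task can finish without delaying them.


LF = min of all successor start times
Successors start at: [27, 30, 19]
LF = min(27, 30, 19)
= 19


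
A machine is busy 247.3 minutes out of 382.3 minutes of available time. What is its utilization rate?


Utilization = busy / total × 100
= 247.3 / 382.3 × 100
= 64.7%


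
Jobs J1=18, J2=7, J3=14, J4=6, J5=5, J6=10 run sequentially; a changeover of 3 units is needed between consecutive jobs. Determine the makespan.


Makespan = Σ processing + (n-1) × setup
= (18 + 7 + 14 + 6 + 5 + 10) + (6-1)×3
= 60 + 15
= 75 time units


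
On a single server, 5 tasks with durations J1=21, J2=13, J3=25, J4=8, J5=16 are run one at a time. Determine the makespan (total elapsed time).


Sequential makespan: sum all processing times
= 21 + 13 + 25 + 8 + 16
= 83 time units


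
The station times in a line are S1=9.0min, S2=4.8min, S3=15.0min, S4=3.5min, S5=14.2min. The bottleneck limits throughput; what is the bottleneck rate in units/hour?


Bottleneck = longest station time
Station times: [9.0, 4.8, 15.0, 3.5, 14.2]
Max = 15.0 min
Rate = 60 / 15.0
= 4.00 units/hour (bottleneck: 15.0min)


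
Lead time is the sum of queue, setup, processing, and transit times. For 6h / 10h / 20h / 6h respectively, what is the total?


Lead time = queue + setup + processing + transit
= 6 + 10 + 20 + 6
= 42 hours


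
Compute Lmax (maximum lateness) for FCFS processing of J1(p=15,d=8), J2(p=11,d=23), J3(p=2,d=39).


Lateness per job (L = C - d):
  J1: C=15, d=8, L=7
  J2: C=26, d=23, L=3
  J3: C=28, d=39, L=-11
Lmax = max(7, 3, -11)
= 7


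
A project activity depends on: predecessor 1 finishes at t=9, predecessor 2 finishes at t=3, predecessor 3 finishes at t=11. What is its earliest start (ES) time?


ES = max of all predecessor completion times
Predecessors: [9, 3, 11]
ES = max(9, 3, 11)
= 11


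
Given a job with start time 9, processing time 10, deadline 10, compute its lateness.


Completion = 9 + 10 = 19
Lateness = C - d = 19 - 10
= 9


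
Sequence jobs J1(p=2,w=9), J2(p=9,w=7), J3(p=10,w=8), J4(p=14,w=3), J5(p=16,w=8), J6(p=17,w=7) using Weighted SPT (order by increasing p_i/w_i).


WSPT (Smith's rule): sort by p/w ascending
  J1: p/w = 2/9 = 0.222
  J3: p/w = 10/8 = 1.250
  J2: p/w = 9/7 = 1.286
  J5: p/w = 16/8 = 2.000
  J6: p/w = 17/7 = 2.429
  J4: p/w = 14/3 = 4.667
Order: J1 → J3 → J2 → J5 → J6 → J4


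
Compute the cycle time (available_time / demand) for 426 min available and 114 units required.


Cycle time = available time / demand
= 426 / 114
= 3.74 min/unit


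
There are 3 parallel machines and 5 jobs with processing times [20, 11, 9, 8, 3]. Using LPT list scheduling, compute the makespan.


Jobs (LPT sorted): [20, 11, 9, 8, 3]
Machines: 3
  J=20 → Machine 1 (load: 0+20=20)
  J=11 → Machine 2 (load: 0+11=11)
  J=9 → Machine 3 (load: 0+9=9)
  J=8 → Machine 3 (load: 9+8=17)
  J=3 → Machine 2 (load: 11+3=14)
Machine loads: [20, 14, 17]
Makespan = max = 20 time units


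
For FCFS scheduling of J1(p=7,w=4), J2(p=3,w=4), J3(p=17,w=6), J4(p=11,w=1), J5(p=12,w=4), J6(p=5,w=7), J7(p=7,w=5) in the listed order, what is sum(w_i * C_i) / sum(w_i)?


Completion times:
  J1: C=7, w×C=4×7=28
  J2: C=10, w×C=4×10=40
  J3: C=27, w×C=6×27=162
  J4: C=38, w×C=1×38=38
  J5: C=50, w×C=4×50=200
  J6: C=55, w×C=7×55=385
  J7: C=62, w×C=5×62=310
Sum w×C = 1163
Sum w = 31
Weighted avg = 1163/31
= 37.52


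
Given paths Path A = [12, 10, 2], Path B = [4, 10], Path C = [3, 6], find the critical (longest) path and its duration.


Path A: 12 + 10 + 2 = 24
Path B: 4 + 10 = 14
Path C: 3 + 6 = 9
Critical path = longest = max(24, 14, 9)
= 24 (Path A)


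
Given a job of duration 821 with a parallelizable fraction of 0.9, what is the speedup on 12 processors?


Amdahl's law: T_p = T × ((1-p) + p/N)
= 821 × ((1-0.9) + 0.9/12)
= 821 × (0.10 + 0.0750)
= 821 × 0.1750
= 143.67
Speedup = 821/143.67
= 5.71×


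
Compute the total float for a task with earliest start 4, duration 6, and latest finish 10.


EF = ES + duration = 4 + 6 = 10
LS = LF - duration = 10 - 6 = 4
Total Float = LF - EF = 10 - 10
(or LS - ES = 4 - 4)
= 0


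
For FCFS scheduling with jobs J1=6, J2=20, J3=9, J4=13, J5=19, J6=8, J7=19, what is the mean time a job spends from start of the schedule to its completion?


Completion times:
  J1: completes at 6
  J2: completes at 26
  J3: completes at 35
  J4: completes at 48
  J5: completes at 67
  J6: completes at 75
  J7: completes at 94
Sum = 351
Average = 351/7
= 50.14


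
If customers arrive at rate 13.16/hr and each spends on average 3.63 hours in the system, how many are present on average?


Little's law: L = λ × W
= 13.16 × 3.63
= 47.77


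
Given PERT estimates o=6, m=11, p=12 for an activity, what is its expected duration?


te = (o + 4m + p) / 6
= (6 + 4×11 + 12) / 6
= (6 + 44 + 12) / 6
= 62 / 6
= 10.33


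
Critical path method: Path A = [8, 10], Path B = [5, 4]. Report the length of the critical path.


Path A: 8 + 10 = 18
Path B: 5 + 4 = 9
Critical path = longest = max(18, 9)
= 18 (Path A)


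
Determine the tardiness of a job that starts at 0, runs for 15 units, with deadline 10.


Completion = start + processing = 0 + 15 = 15
Tardiness = max(0, C - d) = max(0, 15 - 10)
= max(0, 5)
= 5


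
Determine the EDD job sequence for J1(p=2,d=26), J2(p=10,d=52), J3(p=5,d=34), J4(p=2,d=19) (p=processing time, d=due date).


EDD: sort by earliest due date
  J4: d=19, p=2
  J1: d=26, p=2
  J3: d=34, p=5
  J2: d=52, p=10
Order: J4 → J1 → J3 → J2


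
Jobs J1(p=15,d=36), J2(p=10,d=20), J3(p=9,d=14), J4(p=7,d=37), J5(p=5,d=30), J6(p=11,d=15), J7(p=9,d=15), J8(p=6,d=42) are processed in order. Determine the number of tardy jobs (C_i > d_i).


Completion vs due date:
  J1: C=15, d=36 → on time
  J2: C=25, d=20 → TARDY
  J3: C=34, d=14 → TARDY
  J4: C=41, d=37 → TARDY
  J5: C=46, d=30 → TARDY
  J6: C=57, d=15 → TARDY
  J7: C=66, d=15 → TARDY
  J8: C=72, d=42 → TARDY
Tardy jobs: J2, J3, J4, J5, J6, J7, J8
Count = 7


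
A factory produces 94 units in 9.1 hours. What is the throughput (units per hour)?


Throughput = units / time
= 94 / 9.1
= 10.3 units/hour


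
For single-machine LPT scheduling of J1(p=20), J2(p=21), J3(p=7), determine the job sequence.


LPT: sort by longest processing time first
  J2: p=21
  J1: p=20
  J3: p=7
Order: J2 → J1 → J3


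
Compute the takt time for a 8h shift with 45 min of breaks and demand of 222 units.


Available = 8×60 - 45 = 435 min
Takt time = 435 / 222
= 1.96 min/unit


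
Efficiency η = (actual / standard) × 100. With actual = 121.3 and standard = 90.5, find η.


Efficiency = (actual / standard) × 100
= (121.3 / 90.5) × 100
= 134.0%


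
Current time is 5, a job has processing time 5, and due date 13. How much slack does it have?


Slack = due - current_time - processing
= 13 - 5 - 5
= 3


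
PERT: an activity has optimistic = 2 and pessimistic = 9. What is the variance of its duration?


σ² = ((p - o) / 6)² = (p - o)² / 36
= (9 - 2)² / 36
= 7² / 36
= 49 / 36
= 1.3611


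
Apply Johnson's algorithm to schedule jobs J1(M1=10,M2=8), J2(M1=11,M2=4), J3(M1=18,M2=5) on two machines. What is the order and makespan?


Johnson's rule:
Group 1 (M1≤M2, sort by M1): []
Group 2 (M1>M2, sort desc M2): ['J1', 'J3', 'J2']
Sequence: J1 → J3 → J2
Makespan calculation:
  J1: M1 done=10, M2 done=18
  J3: M1 done=28, M2 done=33
  J2: M1 done=39, M2 done=43
= Sequence: J1 → J3 → J2, Makespan: 43


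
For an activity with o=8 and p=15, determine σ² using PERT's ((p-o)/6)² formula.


σ² = ((p - o) / 6)² = (p - o)² / 36
= (15 - 8)² / 36
= 7² / 36
= 49 / 36
= 1.3611


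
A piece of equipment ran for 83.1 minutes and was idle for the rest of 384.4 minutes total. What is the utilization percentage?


Utilization = busy / total × 100
= 83.1 / 384.4 × 100
= 21.6%


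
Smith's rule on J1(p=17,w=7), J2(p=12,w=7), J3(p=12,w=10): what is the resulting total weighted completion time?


WSPT order (by p/w): J3 → J2 → J1
  J3: C=12, w·C=10×12=120
  J2: C=24, w·C=7×24=168
  J1: C=41, w·C=7×41=287
Σ w·C = 575
= 575


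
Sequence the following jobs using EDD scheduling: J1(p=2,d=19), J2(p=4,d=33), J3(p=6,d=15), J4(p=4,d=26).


EDD: sort by earliest due date
  J3: d=15, p=6
  J1: d=19, p=2
  J4: d=26, p=4
  J2: d=33, p=4
Order: J3 → J1 → J4 → J2


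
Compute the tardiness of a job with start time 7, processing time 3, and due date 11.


Completion = start + processing = 7 + 3 = 10
Tardiness = max(0, C - d) = max(0, 10 - 11)
= max(0, -1)
= 0


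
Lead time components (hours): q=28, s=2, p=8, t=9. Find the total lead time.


Lead time = queue + setup + processing + transit
= 28 + 2 + 8 + 9
= 47 hours


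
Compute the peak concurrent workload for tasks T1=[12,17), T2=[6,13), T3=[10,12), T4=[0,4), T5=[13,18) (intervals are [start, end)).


Check each time point for overlaps:
  t=10: 2 tasks active (T2, T3)
Max concurrent = 2


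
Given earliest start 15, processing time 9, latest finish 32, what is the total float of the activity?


EF = ES + duration = 15 + 9 = 24
LS = LF - duration = 32 - 9 = 23
Total Float = LF - EF = 32 - 24
(or LS - ES = 23 - 15)
= 8


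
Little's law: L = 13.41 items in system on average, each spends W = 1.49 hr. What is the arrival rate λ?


Little's law: L = λW → λ = L / W
= 13.41 / 1.49
= 9.00 per hour


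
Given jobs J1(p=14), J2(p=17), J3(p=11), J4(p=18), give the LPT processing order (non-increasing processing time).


LPT: sort by longest processing time first
  J4: p=18
  J2: p=17
  J1: p=14
  J3: p=11
Order: J4 → J2 → J1 → J3


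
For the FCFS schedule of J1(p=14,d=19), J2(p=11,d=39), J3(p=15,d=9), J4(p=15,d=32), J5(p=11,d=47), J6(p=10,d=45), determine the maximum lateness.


Lateness per job (L = C - d):
  J1: C=14, d=19, L=-5
  J2: C=25, d=39, L=-14
  J3: C=40, d=9, L=31
  J4: C=55, d=32, L=23
  J5: C=66, d=47, L=19
  J6: C=76, d=45, L=31
Lmax = max(-5, -14, 31, 23, 19, 31)
= 31


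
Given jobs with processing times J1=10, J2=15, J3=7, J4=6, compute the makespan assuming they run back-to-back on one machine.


Sequential makespan: sum all processing times
= 10 + 15 + 7 + 6
= 38 time units


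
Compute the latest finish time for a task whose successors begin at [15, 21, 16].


LF = min of all successor start times
Successors start at: [15, 21, 16]
LF = min(15, 21, 16)
= 15


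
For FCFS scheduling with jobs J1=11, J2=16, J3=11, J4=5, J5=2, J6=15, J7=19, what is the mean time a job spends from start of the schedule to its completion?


Completion times:
  J1: completes at 11
  J2: completes at 27
  J3: completes at 38
  J4: completes at 43
  J5: completes at 45
  J6: completes at 60
  J7: completes at 79
Sum = 303
Average = 303/7
= 43.29


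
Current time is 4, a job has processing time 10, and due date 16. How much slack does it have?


Slack = due - current_time - processing
= 16 - 4 - 10
= 2


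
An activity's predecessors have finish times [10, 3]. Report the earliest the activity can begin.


ES = max of all predecessor completion times
Predecessors: [10, 3]
ES = max(10, 3)
= 10


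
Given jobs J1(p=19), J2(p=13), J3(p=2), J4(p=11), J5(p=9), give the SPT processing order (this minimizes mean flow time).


SPT: sort by shortest processing time
  J3: p=2
  J5: p=9
  J4: p=11
  J2: p=13
  J1: p=19
Order: J3 → J5 → J4 → J2 → J1


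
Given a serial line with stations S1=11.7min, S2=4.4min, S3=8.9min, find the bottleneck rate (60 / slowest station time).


Bottleneck = longest station time
Station times: [11.7, 4.4, 8.9]
Max = 11.7 min
Rate = 60 / 11.7
= 5.13 units/hour (bottleneck: 11.7min)


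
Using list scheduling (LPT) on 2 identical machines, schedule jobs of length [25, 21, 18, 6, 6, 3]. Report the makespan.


Jobs (LPT sorted): [25, 21, 18, 6, 6, 3]
Machines: 2
  J=25 → Machine 1 (load: 0+25=25)
  J=21 → Machine 2 (load: 0+21=21)
  J=18 → Machine 2 (load: 21+18=39)
  J=6 → Machine 1 (load: 25+6=31)
  J=6 → Machine 1 (load: 31+6=37)
  J=3 → Machine 1 (load: 37+3=40)
Machine loads: [40, 39]
Makespan = max = 40 time units


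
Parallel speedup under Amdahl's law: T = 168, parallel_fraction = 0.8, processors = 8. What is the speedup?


Amdahl's law: T_p = T × ((1-p) + p/N)
= 168 × ((1-0.8) + 0.8/8)
= 168 × (0.20 + 0.1000)
= 168 × 0.3000
= 50.40
Speedup = 168/50.40
= 3.33×


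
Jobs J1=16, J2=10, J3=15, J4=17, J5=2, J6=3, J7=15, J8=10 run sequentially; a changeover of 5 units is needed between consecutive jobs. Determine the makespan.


Makespan = Σ processing + (n-1) × setup
= (16 + 10 + 15 + 17 + 2 + 3 + 15 + 10) + (8-1)×5
= 88 + 35
= 123 time units


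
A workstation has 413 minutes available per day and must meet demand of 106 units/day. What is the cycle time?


Cycle time = available time / demand
= 413 / 106
= 3.90 min/unit


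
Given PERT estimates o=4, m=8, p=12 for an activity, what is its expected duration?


te = (o + 4m + p) / 6
= (4 + 4×8 + 12) / 6
= (4 + 32 + 12) / 6
= 48 / 6
= 8.00


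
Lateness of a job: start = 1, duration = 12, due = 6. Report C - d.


Completion = 1 + 12 = 13
Lateness = C - d = 13 - 6
= 7


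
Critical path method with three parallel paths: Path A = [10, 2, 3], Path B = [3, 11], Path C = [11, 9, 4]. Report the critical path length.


Path A: 10 + 2 + 3 = 15
Path B: 3 + 11 = 14
Path C: 11 + 9 + 4 = 24
Critical path = longest = max(15, 14, 24)
= 24 (Path C)


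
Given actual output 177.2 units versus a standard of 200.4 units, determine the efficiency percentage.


Efficiency = (actual / standard) × 100
= (177.2 / 200.4) × 100
= 88.4%


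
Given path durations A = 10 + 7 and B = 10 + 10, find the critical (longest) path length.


Path A: 10 + 7 = 17
Path B: 10 + 10 = 20
Critical path = longest = max(17, 20)
= 20 (Path B)


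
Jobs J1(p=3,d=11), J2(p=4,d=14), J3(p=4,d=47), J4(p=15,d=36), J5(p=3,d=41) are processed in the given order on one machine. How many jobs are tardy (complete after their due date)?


Completion vs due date:
  J1: C=3, d=11 → on time
  J2: C=7, d=14 → on time
  J3: C=11, d=47 → on time
  J4: C=26, d=36 → on time
  J5: C=29, d=41 → on time
Tardy jobs: none
Count = 0


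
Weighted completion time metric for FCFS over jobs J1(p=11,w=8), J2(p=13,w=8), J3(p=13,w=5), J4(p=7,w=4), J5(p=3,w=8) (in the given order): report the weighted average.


Completion times:
  J1: C=11, w×C=8×11=88
  J2: C=24, w×C=8×24=192
  J3: C=37, w×C=5×37=185
  J4: C=44, w×C=4×44=176
  J5: C=47, w×C=8×47=376
Sum w×C = 1017
Sum w = 33
Weighted avg = 1017/33
= 30.82


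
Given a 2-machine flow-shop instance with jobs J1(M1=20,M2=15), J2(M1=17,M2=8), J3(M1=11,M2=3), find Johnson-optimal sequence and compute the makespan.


Johnson's rule:
Group 1 (M1≤M2, sort by M1): []
Group 2 (M1>M2, sort desc M2): ['J1', 'J2', 'J3']
Sequence: J1 → J2 → J3
Makespan calculation:
  J1: M1 done=20, M2 done=35
  J2: M1 done=37, M2 done=45
  J3: M1 done=48, M2 done=51
= Sequence: J1 → J2 → J3, Makespan: 51


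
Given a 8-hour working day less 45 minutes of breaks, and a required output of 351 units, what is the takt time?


Available = 8×60 - 45 = 435 min
Takt time = 435 / 351
= 1.24 min/unit


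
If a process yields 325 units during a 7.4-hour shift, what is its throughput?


Throughput = units / time
= 325 / 7.4
= 43.9 units/hour


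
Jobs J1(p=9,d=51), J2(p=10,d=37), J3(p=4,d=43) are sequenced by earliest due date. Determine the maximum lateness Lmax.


EDD order: J2 → J3 → J1
Completion and lateness:
  J2: C=10, d=37, L=10-37=-27
  J3: C=14, d=43, L=14-43=-29
  J1: C=23, d=51, L=23-51=-28
Lmax = max(-27, -29, -28)
= -27


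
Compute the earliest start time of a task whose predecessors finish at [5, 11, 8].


ES = max of all predecessor completion times
Predecessors: [5, 11, 8]
ES = max(5, 11, 8)
= 11


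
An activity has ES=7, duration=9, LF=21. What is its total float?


EF = ES + duration = 7 + 9 = 16
LS = LF - duration = 21 - 9 = 12
Total Float = LF - EF = 21 - 16
(or LS - ES = 12 - 7)
= 5


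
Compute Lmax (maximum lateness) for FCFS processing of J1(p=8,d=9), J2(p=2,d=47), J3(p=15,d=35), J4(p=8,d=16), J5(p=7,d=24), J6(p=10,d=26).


Lateness per job (L = C - d):
  J1: C=8, d=9, L=-1
  J2: C=10, d=47, L=-37
  J3: C=25, d=35, L=-10
  J4: C=33, d=16, L=17
  J5: C=40, d=24, L=16
  J6: C=50, d=26, L=24
Lmax = max(-1, -37, -10, 17, 16, 24)
= 24


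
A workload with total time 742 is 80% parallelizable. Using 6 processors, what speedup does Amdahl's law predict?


Amdahl's law: T_p = T × ((1-p) + p/N)
= 742 × ((1-0.8) + 0.8/6)
= 742 × (0.20 + 0.1333)
= 742 × 0.3333
= 247.33
Speedup = 742/247.33
= 3.00×


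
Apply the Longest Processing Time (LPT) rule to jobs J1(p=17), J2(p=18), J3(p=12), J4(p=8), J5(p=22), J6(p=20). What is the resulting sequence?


LPT: sort by longest processing time first
  J5: p=22
  J6: p=20
  J2: p=18
  J1: p=17
  J3: p=12
  J4: p=8
Order: J5 → J6 → J2 → J1 → J3 → J4


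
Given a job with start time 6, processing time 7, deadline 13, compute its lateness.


Completion = 6 + 7 = 13
Lateness = C - d = 13 - 13
= 0


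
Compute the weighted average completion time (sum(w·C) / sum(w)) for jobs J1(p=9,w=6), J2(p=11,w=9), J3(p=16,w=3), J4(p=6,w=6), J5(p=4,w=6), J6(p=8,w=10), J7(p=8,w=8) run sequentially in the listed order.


Completion times:
  J1: C=9, w×C=6×9=54
  J2: C=20, w×C=9×20=180
  J3: C=36, w×C=3×36=108
  J4: C=42, w×C=6×42=252
  J5: C=46, w×C=6×46=276
  J6: C=54, w×C=10×54=540
  J7: C=62, w×C=8×62=496
Sum w×C = 1906
Sum w = 48
Weighted avg = 1906/48
= 39.71


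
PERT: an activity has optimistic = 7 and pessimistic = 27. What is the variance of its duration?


σ² = ((p - o) / 6)² = (p - o)² / 36
= (27 - 7)² / 36
= 20² / 36
= 400 / 36
= 11.1111


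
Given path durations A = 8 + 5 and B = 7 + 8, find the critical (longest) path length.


Path A: 8 + 5 = 13
Path B: 7 + 8 = 15
Critical path = longest = max(13, 15)
= 15 (Path B)


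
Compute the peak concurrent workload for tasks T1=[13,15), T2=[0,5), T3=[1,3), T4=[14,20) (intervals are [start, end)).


Check each time point for overlaps:
  t=1: 2 tasks active (T2, T3)
Max concurrent = 2


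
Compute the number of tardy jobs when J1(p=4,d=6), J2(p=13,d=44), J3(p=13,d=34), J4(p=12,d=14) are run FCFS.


Completion vs due date:
  J1: C=4, d=6 → on time
  J2: C=17, d=44 → on time
  J3: C=30, d=34 → on time
  J4: C=42, d=14 → TARDY
Tardy jobs: J4
Count = 1


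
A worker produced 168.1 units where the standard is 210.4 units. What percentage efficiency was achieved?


Efficiency = (actual / standard) × 100
= (168.1 / 210.4) × 100
= 79.9%


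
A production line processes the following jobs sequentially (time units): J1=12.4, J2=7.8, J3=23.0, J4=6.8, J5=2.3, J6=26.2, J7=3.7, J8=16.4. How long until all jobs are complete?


Sequential makespan: sum all processing times
= 12.4 + 7.8 + 23.0 + 6.8 + 2.3 + 26.2 + 3.7 + 16.4
= 98.6 time units


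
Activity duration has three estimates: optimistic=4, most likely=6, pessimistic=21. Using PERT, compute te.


te = (o + 4m + p) / 6
= (4 + 4×6 + 21) / 6
= (4 + 24 + 21) / 6
= 49 / 6
= 8.17


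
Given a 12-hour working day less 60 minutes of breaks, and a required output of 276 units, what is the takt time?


Available = 12×60 - 60 = 660 min
Takt time = 660 / 276
= 2.39 min/unit


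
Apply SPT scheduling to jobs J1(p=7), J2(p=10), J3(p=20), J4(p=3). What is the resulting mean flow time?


SPT order: J4 → J1 → J2 → J3
Completion times:
  J4: C=3
  J1: C=10
  J2: C=20
  J3: C=40
Sum = 73, n = 4
Mean flow = 73/4
= 18.25


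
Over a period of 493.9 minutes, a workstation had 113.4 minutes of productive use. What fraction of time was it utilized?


Utilization = busy / total × 100
= 113.4 / 493.9 × 100
= 23.0%


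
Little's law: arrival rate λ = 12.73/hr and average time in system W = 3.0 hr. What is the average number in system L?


Little's law: L = λ × W
= 12.73 × 3.0
= 38.19


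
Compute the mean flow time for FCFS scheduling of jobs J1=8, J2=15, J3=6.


Completion times:
  J1: completes at 8
  J2: completes at 23
  J3: completes at 29
Sum = 60
Average = 60/3
= 20.00


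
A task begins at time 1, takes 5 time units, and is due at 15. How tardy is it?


Completion = start + processing = 1 + 5 = 6
Tardiness = max(0, C - d) = max(0, 6 - 15)
= max(0, -9)
= 0


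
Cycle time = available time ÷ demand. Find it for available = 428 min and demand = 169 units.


Cycle time = available time / demand
= 428 / 169
= 2.53 min/unit


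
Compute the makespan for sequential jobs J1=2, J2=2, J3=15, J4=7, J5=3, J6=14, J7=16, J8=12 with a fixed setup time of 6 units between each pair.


Makespan = Σ processing + (n-1) × setup
= (2 + 2 + 15 + 7 + 3 + 14 + 16 + 12) + (8-1)×6
= 71 + 42
= 113 time units


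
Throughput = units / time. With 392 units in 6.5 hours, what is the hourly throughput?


Throughput = units / time
= 392 / 6.5
= 60.3 units/hour


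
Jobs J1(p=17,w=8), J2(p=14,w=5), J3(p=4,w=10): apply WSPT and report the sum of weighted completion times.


WSPT order (by p/w): J3 → J1 → J2
  J3: C=4, w·C=10×4=40
  J1: C=21, w·C=8×21=168
  J2: C=35, w·C=5×35=175
Σ w·C = 383
= 383


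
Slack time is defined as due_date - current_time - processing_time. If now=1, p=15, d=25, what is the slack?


Slack = due - current_time - processing
= 25 - 1 - 15
= 9


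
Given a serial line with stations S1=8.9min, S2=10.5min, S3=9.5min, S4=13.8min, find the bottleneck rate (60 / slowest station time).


Bottleneck = longest station time
Station times: [8.9, 10.5, 9.5, 13.8]
Max = 13.8 min
Rate = 60 / 13.8
= 4.35 units/hour (bottleneck: 13.8min)
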